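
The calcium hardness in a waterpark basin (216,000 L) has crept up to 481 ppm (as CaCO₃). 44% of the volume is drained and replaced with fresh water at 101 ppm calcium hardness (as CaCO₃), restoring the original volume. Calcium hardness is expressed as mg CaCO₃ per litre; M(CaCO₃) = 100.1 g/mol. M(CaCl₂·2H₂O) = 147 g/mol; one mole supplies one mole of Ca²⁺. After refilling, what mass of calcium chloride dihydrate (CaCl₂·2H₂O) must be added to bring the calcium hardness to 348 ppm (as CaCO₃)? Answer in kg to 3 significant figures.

After draining 44% and refilling: 481 × 0.56 + 101 × 0.44 = 313.8 ppm.
Deficit to target: 348 − 313.8 = 34.2 mg/L.
As CaCO₃: 34.2 mg/L × 216,000 L = 7387 g; ÷ 100.1 = 73.8 mol Ca²⁺.
Mass: 73.8 × 147 = 10,850 g.

10.8 kg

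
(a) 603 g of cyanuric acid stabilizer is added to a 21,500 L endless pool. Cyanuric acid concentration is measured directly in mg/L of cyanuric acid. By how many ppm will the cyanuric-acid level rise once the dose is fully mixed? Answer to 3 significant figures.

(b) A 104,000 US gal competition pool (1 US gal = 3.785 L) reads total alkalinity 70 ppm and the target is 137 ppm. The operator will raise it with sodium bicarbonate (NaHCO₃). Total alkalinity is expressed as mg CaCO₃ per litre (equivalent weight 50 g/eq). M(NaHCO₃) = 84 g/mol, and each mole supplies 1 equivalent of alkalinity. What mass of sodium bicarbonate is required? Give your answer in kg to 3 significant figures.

(a) 28.0 ppm; (b) 44.3 kg

(a) Rise: 603 g / 21,500 L × 1000 = 28.05 mg/L.

(b) Volume: 104,000 US gal × 3.785 L/gal = 393,640 L.
(b) Alkalinity to add: (137 − 70) = 67 mg/L as CaCO₃ × 393,640 L = 26,370 g as CaCO₃.
(b) Equivalents: 26,370 g ÷ 50 g/eq = 527.5 eq.
(b) NaHCO₃ supplies 1 eq per mole → 527.5 mol.
(b) Mass: 527.5 mol × 84 g/mol = 44,310 g.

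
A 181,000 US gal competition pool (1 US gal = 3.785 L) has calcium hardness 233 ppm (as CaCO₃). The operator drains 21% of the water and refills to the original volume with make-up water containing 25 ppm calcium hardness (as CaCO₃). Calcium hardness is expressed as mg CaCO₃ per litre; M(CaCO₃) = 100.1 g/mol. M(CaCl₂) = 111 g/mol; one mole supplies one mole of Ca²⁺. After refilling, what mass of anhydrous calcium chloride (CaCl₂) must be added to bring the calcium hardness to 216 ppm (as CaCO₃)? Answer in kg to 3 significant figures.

Volume: 181,000 US gal × 3.785 L/gal = 685,085 L.
After draining 21% and refilling: 233 × 0.79 + 25 × 0.21 = 189.32 ppm.
Deficit to target: 216 − 189.32 = 26.68 mg/L.
As CaCO₃: 26.68 mg/L × 685,085 L = 18,280 g; ÷ 100.1 = 182.6 mol Ca²⁺.
Mass: 182.6 × 111 = 20,270 g.

20.3 kg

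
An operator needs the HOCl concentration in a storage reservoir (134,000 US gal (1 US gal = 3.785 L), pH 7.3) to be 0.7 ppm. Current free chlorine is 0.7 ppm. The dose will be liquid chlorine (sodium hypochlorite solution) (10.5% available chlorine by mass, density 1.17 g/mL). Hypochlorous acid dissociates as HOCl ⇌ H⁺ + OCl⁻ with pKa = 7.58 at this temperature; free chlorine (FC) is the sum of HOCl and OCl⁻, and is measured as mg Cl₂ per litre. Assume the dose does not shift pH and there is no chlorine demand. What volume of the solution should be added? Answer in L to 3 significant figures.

Volume: 134,000 US gal × 3.785 L/gal = 507,190 L.
[OCl⁻]/[HOCl] = 10^(pH − pKa) = 10^(7.3 − 7.58) = 0.5248; fraction as HOCl = 1/(1 + 0.5248) = 0.6558.
Free chlorine required for 0.7 ppm HOCl: 0.7 / 0.6558 = 1.067 ppm.
FC to add: 1.067 − 0.7 = 0.3674 mg/L as Cl₂.
Cl₂ equivalent: 0.3674 mg/L × 507,190 L = 186.3 g.
Product at 10.5% available Cl: 186.3 / 0.105 = 1775 g.
Volume: 1775 g ÷ 1.17 g/mL = 1517 mL.

1.52 L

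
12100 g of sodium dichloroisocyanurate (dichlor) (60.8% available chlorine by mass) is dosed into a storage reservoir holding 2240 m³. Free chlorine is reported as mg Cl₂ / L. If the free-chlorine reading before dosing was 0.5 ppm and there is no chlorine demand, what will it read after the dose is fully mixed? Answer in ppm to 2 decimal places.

3.78 ppm

Volume: 2240 m³ = 2,240,000 L.
Available chlorine delivered: 12,100 g × 0.608 = 7357 g as Cl₂.
Concentration rise: 7357 g / 2,240,000 L = 3.284 mg/L = 3.28 ppm.
Final FC: 0.5 + 3.28 = 3.78 ppm.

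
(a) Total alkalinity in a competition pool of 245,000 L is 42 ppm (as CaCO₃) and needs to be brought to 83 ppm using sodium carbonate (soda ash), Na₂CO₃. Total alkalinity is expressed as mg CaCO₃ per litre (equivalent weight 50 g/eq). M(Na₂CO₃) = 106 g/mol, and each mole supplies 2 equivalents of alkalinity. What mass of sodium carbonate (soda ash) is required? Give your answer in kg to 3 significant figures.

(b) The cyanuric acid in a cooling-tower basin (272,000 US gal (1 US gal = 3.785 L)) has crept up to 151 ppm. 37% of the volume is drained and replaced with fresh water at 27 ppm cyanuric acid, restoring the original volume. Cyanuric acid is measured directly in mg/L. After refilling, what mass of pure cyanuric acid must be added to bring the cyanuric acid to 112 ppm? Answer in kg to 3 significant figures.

(a) Alkalinity to add: (83 − 42) = 41 mg/L as CaCO₃ × 245,000 L = 10,040 g as CaCO₃.
(a) Equivalents: 10,040 g ÷ 50 g/eq = 200.9 eq.
(a) Each mole of Na₂CO₃ supplies 2 eq, so 200.9 / 2 = 100.5 mol.
(a) Mass: 100.5 mol × 106 g/mol = 10,650 g.

(b) Volume: 272,000 US gal × 3.785 L/gal = 1,029,520 L.
(b) After draining 37% and refilling: 151 × 0.63 + 27 × 0.37 = 105.12 ppm.
(b) Deficit to target: 112 − 105.12 = 6.88 mg/L.
(b) Mass: 6.88 mg/L × 1,029,520 L = 7083 g cyanuric acid.

(a) 10.6 kg; (b) 7.08 kg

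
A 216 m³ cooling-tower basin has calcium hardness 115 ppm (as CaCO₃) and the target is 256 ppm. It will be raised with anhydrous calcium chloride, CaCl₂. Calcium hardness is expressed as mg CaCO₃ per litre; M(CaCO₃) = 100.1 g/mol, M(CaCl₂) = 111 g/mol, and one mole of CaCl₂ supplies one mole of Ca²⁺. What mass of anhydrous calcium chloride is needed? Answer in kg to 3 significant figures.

33.8 kg

Volume: 216 m³ = 216,000 L.
Hardness to add: (256 − 115) = 141 mg/L as CaCO₃ × 216,000 L = 30,460 g as CaCO₃.
Moles of Ca²⁺ (1 mol Ca²⁺ ≡ 1 mol CaCO₃): 30,460 / 100.1 g/mol = 304.3 mol.
Mass of CaCl₂: 304.3 × 111 = 33,770 g.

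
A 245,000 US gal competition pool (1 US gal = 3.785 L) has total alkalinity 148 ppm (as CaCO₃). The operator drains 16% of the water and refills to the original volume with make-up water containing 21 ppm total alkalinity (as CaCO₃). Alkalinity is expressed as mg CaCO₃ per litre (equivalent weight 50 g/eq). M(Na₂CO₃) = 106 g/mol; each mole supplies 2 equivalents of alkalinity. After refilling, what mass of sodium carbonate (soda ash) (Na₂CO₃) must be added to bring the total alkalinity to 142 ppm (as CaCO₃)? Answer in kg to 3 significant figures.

Volume: 245,000 US gal × 3.785 L/gal = 927,325 L.
After draining 16% and refilling: 148 × 0.84 + 21 × 0.16 = 127.68 ppm.
Deficit to target: 142 − 127.68 = 14.32 mg/L.
As CaCO₃: 14.32 mg/L × 927,325 L = 13,280 g; ÷ 50 g/eq ÷ 2 = 132.8 mol Na₂CO₃.
Mass: 132.8 × 106 = 14,080 g.

14.1 kg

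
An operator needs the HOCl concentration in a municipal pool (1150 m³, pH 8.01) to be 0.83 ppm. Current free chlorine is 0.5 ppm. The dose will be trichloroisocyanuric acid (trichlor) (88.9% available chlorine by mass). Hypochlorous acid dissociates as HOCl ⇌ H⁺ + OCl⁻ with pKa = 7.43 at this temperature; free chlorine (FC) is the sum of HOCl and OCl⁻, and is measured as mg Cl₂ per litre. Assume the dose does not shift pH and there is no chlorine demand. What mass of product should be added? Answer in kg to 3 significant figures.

Volume: 1150 m³ = 1,150,000 L.
[OCl⁻]/[HOCl] = 10^(pH − pKa) = 10^(8.01 − 7.43) = 3.802; fraction as HOCl = 1/(1 + 3.802) = 0.2083.
Free chlorine required for 0.83 ppm HOCl: 0.83 / 0.2083 = 3.986 ppm.
FC to add: 3.986 − 0.5 = 3.486 mg/L as Cl₂.
Cl₂ equivalent: 3.486 mg/L × 1,150,000 L = 4008 g.
Product at 88.9% available Cl: 4008 / 0.889 = 4509 g.

4.51 kg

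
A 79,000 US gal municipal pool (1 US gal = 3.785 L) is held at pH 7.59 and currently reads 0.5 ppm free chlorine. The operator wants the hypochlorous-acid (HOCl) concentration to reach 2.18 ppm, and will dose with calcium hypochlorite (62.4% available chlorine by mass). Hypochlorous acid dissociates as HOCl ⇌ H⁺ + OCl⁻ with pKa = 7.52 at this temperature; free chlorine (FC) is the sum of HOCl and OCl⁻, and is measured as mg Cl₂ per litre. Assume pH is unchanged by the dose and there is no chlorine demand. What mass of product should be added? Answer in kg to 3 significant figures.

2.03 kg

Volume: 79,000 US gal × 3.785 L/gal = 299,015 L.
[OCl⁻]/[HOCl] = 10^(pH − pKa) = 10^(7.59 − 7.52) = 1.175; fraction as HOCl = 1/(1 + 1.175) = 0.4598.
Free chlorine required for 2.18 ppm HOCl: 2.18 / 0.4598 = 4.741 ppm.
FC to add: 4.741 − 0.5 = 4.241 mg/L as Cl₂.
Cl₂ equivalent: 4.241 mg/L × 299,015 L = 1268 g.
Product at 62.4% available Cl: 1268 / 0.624 = 2032 g.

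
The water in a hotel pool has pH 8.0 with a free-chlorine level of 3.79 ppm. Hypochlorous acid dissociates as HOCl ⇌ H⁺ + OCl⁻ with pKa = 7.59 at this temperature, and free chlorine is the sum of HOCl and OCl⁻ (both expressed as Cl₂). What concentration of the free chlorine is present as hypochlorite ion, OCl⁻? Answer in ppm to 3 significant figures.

[OCl⁻]/[HOCl] = 10^(pH − pKa) = 10^(8.0 − 7.59) = 10^0.41 = 2.57.
Fraction as HOCl = 1 / (1 + 2.57) = 0.2801.
OCl⁻ = (1 − 0.2801) × 3.79 ppm = 2.728 ppm.

2.73 ppm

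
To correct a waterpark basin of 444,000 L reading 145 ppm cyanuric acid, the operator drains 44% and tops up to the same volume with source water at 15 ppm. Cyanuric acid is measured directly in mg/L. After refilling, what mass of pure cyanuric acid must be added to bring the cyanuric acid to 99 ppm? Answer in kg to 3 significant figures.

After draining 44% and refilling: 145 × 0.56 + 15 × 0.44 = 87.8 ppm.
Deficit to target: 99 − 87.8 = 11.2 mg/L.
Mass: 11.2 mg/L × 444,000 L = 4973 g cyanuric acid.

4.97 kg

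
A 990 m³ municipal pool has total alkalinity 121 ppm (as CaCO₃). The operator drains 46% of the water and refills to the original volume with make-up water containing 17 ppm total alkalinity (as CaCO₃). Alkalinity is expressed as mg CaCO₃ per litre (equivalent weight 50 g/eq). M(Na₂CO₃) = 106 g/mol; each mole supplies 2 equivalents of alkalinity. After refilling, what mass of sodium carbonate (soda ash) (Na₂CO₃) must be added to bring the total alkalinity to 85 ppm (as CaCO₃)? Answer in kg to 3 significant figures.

12.4 kg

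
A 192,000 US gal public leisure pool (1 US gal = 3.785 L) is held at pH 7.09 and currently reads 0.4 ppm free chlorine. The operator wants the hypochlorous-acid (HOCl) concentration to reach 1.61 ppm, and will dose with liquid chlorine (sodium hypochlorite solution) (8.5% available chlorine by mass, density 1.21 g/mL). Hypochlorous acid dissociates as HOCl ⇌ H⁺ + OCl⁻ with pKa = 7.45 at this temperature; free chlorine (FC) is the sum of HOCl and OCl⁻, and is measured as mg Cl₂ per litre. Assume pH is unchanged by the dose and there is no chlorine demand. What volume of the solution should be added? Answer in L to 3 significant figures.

Volume: 192,000 US gal × 3.785 L/gal = 726,720 L.
[OCl⁻]/[HOCl] = 10^(pH − pKa) = 10^(7.09 − 7.45) = 0.4365; fraction as HOCl = 1/(1 + 0.4365) = 0.6961.
Free chlorine required for 1.61 ppm HOCl: 1.61 / 0.6961 = 2.313 ppm.
FC to add: 2.313 − 0.4 = 1.913 mg/L as Cl₂.
Cl₂ equivalent: 1.913 mg/L × 726,720 L = 1390 g.
Product at 8.5% available Cl: 1390 / 0.085 = 16,350 g.
Volume: 16,350 g ÷ 1.21 g/mL = 13,520 mL.

13.5 L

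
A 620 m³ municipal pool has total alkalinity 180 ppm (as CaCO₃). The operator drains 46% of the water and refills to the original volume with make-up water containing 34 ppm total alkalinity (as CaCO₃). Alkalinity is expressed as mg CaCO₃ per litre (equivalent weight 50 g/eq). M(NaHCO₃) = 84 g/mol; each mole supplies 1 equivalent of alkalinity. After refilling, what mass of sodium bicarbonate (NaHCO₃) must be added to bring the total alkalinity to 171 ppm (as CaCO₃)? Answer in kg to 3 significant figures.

60.6 kg

Volume: 620 m³ = 620,000 L.
After draining 46% and refilling: 180 × 0.54 + 34 × 0.46 = 112.84 ppm.
Deficit to target: 171 − 112.84 = 58.16 mg/L.
As CaCO₃: 58.16 mg/L × 620,000 L = 36,060 g; ÷ 50 g/eq ÷ 1 = 721.2 mol NaHCO₃.
Mass: 721.2 × 84 = 60,580 g.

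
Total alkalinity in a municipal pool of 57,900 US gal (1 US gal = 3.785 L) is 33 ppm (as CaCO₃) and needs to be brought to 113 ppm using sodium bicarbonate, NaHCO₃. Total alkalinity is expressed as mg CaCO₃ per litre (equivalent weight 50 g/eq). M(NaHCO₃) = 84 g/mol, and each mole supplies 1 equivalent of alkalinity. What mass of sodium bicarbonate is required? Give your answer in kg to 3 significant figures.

Volume: 57,900 US gal × 3.785 L/gal = 219,152 L.
Alkalinity to add: (113 − 33) = 80 mg/L as CaCO₃ × 219,152 L = 17,530 g as CaCO₃.
Equivalents: 17,530 g ÷ 50 g/eq = 350.6 eq.
NaHCO₃ supplies 1 eq per mole → 350.6 mol.
Mass: 350.6 mol × 84 g/mol = 29,450 g.

29.5 kg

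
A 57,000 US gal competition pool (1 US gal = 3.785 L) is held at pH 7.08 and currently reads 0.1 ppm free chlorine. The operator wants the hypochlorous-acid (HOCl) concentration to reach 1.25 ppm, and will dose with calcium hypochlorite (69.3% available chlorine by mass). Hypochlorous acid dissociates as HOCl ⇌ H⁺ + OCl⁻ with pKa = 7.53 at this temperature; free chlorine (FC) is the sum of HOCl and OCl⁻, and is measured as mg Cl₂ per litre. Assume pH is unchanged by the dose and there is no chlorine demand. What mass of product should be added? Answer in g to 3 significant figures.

496 g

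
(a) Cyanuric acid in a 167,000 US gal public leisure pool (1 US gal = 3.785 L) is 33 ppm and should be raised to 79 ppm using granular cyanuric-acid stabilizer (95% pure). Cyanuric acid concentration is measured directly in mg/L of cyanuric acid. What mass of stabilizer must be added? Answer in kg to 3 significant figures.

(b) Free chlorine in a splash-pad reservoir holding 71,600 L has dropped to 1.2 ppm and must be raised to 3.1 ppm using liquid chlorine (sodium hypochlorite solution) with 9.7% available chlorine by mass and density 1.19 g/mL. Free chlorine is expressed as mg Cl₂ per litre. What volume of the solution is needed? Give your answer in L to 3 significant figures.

(a) 30.6 kg; (b) 1.18 L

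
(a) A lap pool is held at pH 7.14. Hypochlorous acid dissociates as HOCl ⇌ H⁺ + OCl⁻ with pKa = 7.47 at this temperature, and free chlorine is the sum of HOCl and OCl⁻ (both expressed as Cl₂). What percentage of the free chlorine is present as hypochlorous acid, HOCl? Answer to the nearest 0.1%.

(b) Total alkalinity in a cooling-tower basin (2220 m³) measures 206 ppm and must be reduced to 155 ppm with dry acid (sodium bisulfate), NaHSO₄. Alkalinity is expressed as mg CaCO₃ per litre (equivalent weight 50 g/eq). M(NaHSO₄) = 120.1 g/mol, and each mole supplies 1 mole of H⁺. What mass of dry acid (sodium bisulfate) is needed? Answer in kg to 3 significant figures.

(a) 68.1%; (b) 272 kg

(a) [OCl⁻]/[HOCl] = 10^(pH − pKa) = 10^(7.14 − 7.47) = 10^-0.33 = 0.4677.
(a) Fraction as HOCl = 1 / (1 + 0.4677) = 0.6813.

(b) Volume: 2220 m³ = 2,220,000 L.
(b) Alkalinity to neutralize: (206 − 155) = 51 mg/L as CaCO₃ × 2,220,000 L = 113,200 g as CaCO₃.
(b) Equivalents of H⁺ required: 113,200 ÷ 50 g/eq = 2264 eq = 2264 mol NaHSO₄.
(b) Mass of NaHSO₄: 2264 × 120.1 = 272,000 g.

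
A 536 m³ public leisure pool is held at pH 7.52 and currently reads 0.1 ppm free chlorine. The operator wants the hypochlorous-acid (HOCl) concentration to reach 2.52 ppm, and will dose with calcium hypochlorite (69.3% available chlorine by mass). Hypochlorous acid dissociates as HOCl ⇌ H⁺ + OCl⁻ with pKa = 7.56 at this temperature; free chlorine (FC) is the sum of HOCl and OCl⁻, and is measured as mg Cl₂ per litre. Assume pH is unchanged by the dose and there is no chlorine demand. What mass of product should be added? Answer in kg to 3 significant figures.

3.65 kg

Volume: 536 m³ = 536,000 L.
[OCl⁻]/[HOCl] = 10^(pH − pKa) = 10^(7.52 − 7.56) = 0.912; fraction as HOCl = 1/(1 + 0.912) = 0.523.
Free chlorine required for 2.52 ppm HOCl: 2.52 / 0.523 = 4.818 ppm.
FC to add: 4.818 − 0.1 = 4.718 mg/L as Cl₂.
Cl₂ equivalent: 4.718 mg/L × 536,000 L = 2529 g.
Product at 69.3% available Cl: 2529 / 0.693 = 3649 g.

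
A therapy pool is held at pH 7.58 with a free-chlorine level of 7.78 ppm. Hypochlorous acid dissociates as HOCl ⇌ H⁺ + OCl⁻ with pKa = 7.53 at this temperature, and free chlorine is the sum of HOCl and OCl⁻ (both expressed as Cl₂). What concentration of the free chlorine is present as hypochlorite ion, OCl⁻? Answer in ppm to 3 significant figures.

4.11 ppm

[OCl⁻]/[HOCl] = 10^(pH − pKa) = 10^(7.58 − 7.53) = 10^0.05 = 1.122.
Fraction as HOCl = 1 / (1 + 1.122) = 0.4712.
OCl⁻ = (1 − 0.4712) × 7.78 ppm = 4.114 ppm.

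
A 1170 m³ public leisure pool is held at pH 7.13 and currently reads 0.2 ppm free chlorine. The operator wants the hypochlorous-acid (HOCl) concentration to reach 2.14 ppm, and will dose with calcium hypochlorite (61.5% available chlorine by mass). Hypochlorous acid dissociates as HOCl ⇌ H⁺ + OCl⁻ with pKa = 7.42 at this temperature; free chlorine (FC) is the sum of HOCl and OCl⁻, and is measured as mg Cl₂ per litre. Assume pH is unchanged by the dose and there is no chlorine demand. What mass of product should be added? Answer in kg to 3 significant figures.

Volume: 1170 m³ = 1,170,000 L.
[OCl⁻]/[HOCl] = 10^(pH − pKa) = 10^(7.13 − 7.42) = 0.5129; fraction as HOCl = 1/(1 + 0.5129) = 0.661.
Free chlorine required for 2.14 ppm HOCl: 2.14 / 0.661 = 3.238 ppm.
FC to add: 3.238 − 0.2 = 3.038 mg/L as Cl₂.
Cl₂ equivalent: 3.038 mg/L × 1,170,000 L = 3554 g.
Product at 61.5% available Cl: 3554 / 0.615 = 5779 g.

5.78 kg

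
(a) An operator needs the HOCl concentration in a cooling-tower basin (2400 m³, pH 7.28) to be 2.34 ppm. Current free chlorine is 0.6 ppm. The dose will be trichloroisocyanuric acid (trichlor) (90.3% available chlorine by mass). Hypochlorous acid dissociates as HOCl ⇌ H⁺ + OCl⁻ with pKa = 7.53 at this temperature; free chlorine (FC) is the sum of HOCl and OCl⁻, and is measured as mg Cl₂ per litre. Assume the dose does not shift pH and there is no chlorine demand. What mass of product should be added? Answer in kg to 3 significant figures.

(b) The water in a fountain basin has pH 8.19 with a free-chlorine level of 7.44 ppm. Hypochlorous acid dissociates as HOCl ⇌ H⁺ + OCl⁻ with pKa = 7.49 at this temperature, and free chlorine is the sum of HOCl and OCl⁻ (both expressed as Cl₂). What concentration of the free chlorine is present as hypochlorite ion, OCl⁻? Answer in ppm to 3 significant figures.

(a) 8.12 kg; (b) 6.20 ppm

(a) Volume: 2400 m³ = 2,400,000 L.
(a) [OCl⁻]/[HOCl] = 10^(pH − pKa) = 10^(7.28 − 7.53) = 0.5623; fraction as HOCl = 1/(1 + 0.5623) = 0.6401.
(a) Free chlorine required for 2.34 ppm HOCl: 2.34 / 0.6401 = 3.656 ppm.
(a) FC to add: 3.656 − 0.6 = 3.056 mg/L as Cl₂.
(a) Cl₂ equivalent: 3.056 mg/L × 2,400,000 L = 7334 g.
(a) Product at 90.3% available Cl: 7334 / 0.903 = 8122 g.

(b) [OCl⁻]/[HOCl] = 10^(pH − pKa) = 10^(8.19 − 7.49) = 10^0.70 = 5.012.
(b) Fraction as HOCl = 1 / (1 + 5.012) = 0.1663.
(b) OCl⁻ = (1 − 0.1663) × 7.44 ppm = 6.202 ppm.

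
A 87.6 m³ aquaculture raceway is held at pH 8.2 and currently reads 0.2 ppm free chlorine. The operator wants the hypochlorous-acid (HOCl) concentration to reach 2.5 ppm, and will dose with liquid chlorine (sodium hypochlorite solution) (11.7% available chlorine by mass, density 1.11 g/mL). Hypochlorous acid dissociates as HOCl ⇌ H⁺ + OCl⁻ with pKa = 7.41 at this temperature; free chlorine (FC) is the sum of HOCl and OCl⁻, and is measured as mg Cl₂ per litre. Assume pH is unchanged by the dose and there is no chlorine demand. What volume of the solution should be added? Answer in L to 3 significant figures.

Volume: 87.6 m³ = 87,600 L.
[OCl⁻]/[HOCl] = 10^(pH − pKa) = 10^(8.2 − 7.41) = 6.166; fraction as HOCl = 1/(1 + 6.166) = 0.1395.
Free chlorine required for 2.5 ppm HOCl: 2.5 / 0.1395 = 17.91 ppm.
FC to add: 17.91 − 0.2 = 17.71 mg/L as Cl₂.
Cl₂ equivalent: 17.71 mg/L × 87,600 L = 1552 g.
Product at 11.7% available Cl: 1552 / 0.117 = 13,260 g.
Volume: 13,260 g ÷ 1.11 g/mL = 11,950 mL.

11.9 L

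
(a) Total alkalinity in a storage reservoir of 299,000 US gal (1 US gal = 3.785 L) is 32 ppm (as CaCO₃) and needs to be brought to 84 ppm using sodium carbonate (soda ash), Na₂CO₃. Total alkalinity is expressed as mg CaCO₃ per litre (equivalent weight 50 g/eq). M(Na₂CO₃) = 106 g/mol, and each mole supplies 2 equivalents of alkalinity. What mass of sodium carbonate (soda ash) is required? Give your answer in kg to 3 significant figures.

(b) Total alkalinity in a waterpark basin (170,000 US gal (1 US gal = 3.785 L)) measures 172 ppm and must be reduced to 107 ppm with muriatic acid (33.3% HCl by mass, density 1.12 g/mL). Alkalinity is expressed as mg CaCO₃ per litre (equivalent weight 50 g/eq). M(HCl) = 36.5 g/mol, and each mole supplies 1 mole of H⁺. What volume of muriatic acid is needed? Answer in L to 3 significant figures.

(a) 62.4 kg; (b) 81.9 L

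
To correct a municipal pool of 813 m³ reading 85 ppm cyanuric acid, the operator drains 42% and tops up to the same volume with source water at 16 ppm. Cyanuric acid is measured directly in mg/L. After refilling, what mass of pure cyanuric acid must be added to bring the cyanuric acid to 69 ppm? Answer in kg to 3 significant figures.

10.6 kg

Volume: 813 m³ = 813,000 L.
After draining 42% and refilling: 85 × 0.58 + 16 × 0.42 = 56.02 ppm.
Deficit to target: 69 − 56.02 = 12.98 mg/L.
Mass: 12.98 mg/L × 813,000 L = 10,550 g cyanuric acid.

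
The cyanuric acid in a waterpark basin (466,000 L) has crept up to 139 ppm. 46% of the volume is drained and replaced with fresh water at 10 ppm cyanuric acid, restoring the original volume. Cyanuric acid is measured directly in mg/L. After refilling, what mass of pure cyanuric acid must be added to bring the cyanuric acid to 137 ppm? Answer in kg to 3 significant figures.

26.7 kg

After draining 46% and refilling: 139 × 0.54 + 10 × 0.46 = 79.66 ppm.
Deficit to target: 137 − 79.66 = 57.34 mg/L.
Mass: 57.34 mg/L × 466,000 L = 26,720 g cyanuric acid.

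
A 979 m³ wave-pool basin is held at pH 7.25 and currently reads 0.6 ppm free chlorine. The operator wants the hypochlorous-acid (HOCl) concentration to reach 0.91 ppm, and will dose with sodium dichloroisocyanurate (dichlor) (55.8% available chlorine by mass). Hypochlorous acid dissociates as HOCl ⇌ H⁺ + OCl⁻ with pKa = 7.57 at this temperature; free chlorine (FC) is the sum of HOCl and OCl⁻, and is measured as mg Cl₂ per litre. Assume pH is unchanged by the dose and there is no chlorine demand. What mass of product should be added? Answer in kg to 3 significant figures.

Volume: 979 m³ = 979,000 L.
[OCl⁻]/[HOCl] = 10^(pH − pKa) = 10^(7.25 − 7.57) = 0.4786; fraction as HOCl = 1/(1 + 0.4786) = 0.6763.
Free chlorine required for 0.91 ppm HOCl: 0.91 / 0.6763 = 1.346 ppm.
FC to add: 1.346 − 0.6 = 0.7456 mg/L as Cl₂.
Cl₂ equivalent: 0.7456 mg/L × 979,000 L = 729.9 g.
Product at 55.8% available Cl: 729.9 / 0.558 = 1308 g.

1.31 kg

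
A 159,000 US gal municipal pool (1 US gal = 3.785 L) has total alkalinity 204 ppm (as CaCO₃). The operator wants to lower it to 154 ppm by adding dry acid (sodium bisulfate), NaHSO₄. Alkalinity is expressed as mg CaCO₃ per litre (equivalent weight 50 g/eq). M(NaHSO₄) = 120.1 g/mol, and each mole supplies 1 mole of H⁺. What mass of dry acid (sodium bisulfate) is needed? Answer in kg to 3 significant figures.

Volume: 159,000 US gal × 3.785 L/gal = 601,815 L.
Alkalinity to neutralize: (204 − 154) = 50 mg/L as CaCO₃ × 601,815 L = 30,090 g as CaCO₃.
Equivalents of H⁺ required: 30,090 ÷ 50 g/eq = 601.8 eq = 601.8 mol NaHSO₄.
Mass of NaHSO₄: 601.8 × 120.1 = 72,280 g.

72.3 kg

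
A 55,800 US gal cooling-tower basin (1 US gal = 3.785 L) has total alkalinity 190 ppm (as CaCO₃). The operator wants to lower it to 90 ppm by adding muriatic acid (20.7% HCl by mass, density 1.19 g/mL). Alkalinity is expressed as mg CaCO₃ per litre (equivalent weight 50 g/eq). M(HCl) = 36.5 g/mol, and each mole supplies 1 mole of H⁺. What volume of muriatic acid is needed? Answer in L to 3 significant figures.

Volume: 55,800 US gal × 3.785 L/gal = 211,203 L.
Alkalinity to neutralize: (190 − 90) = 100 mg/L as CaCO₃ × 211,203 L = 21,120 g as CaCO₃.
Equivalents of H⁺ required: 21,120 ÷ 50 g/eq = 422.4 eq = 422.4 mol HCl.
Mass of HCl: 422.4 × 36.5 = 15,420 g.
Mass of 20.7% solution: 15,420 / 0.207 = 74,480 g.
Volume: 74,480 g ÷ 1.19 g/mL = 62,590 mL.

62.6 L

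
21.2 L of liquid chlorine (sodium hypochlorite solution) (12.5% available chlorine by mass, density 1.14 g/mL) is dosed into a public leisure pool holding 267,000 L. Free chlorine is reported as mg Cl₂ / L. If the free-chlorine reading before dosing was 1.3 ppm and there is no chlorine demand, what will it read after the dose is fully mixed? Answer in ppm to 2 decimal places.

Mass of solution: 21.2 L × 1000 mL/L × 1.14 g/mL = 24,170 g.
Available chlorine delivered: 24,170 g × 0.125 = 3021 g as Cl₂.
Concentration rise: 3021 g / 267,000 L = 11.31 mg/L = 11.31 ppm.
Final FC: 1.3 + 11.31 = 12.61 ppm.

12.61 ppm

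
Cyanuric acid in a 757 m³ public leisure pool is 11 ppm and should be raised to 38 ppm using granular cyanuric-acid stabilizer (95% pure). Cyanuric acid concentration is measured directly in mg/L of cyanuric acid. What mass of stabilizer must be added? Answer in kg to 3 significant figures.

21.5 kg

Volume: 757 m³ = 757,000 L.
CYA to add: (38 − 11) = 27 mg/L × 757,000 L = 20,440 g cyanuric acid.
At 95% purity: 20,440 / 0.95 = 21,510 g product.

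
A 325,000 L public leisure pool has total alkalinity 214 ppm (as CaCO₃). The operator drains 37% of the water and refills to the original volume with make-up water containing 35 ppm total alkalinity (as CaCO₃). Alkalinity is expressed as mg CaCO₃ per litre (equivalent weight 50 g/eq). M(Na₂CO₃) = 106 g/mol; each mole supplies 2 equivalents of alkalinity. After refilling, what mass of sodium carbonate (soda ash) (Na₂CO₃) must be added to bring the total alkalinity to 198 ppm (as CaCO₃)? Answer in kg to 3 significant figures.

After draining 37% and refilling: 214 × 0.63 + 35 × 0.37 = 147.77 ppm.
Deficit to target: 198 − 147.77 = 50.23 mg/L.
As CaCO₃: 50.23 mg/L × 325,000 L = 16,320 g; ÷ 50 g/eq ÷ 2 = 163.2 mol Na₂CO₃.
Mass: 163.2 × 106 = 17,300 g.

17.3 kg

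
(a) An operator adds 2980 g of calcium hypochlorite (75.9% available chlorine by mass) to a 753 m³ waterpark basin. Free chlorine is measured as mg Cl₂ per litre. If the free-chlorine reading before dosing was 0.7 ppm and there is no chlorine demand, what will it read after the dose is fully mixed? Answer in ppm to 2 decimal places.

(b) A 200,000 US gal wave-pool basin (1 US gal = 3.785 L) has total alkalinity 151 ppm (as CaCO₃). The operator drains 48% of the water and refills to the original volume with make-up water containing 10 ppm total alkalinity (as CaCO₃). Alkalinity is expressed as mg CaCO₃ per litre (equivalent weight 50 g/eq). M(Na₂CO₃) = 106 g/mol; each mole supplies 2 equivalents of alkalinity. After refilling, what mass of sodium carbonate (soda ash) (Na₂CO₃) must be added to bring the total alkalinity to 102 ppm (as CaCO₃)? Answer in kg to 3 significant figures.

(a) Volume: 753 m³ = 753,000 L.
(a) Available chlorine delivered: 2980 g × 0.759 = 2262 g as Cl₂.
(a) Concentration rise: 2262 g / 753,000 L = 3.004 mg/L = 3.00 ppm.
(a) Final FC: 0.7 + 3.00 = 3.70 ppm.

(b) Volume: 200,000 US gal × 3.785 L/gal = 757,000 L.
(b) After draining 48% and refilling: 151 × 0.52 + 10 × 0.48 = 83.32 ppm.
(b) Deficit to target: 102 − 83.32 = 18.68 mg/L.
(b) As CaCO₃: 18.68 mg/L × 757,000 L = 14,140 g; ÷ 50 g/eq ÷ 2 = 141.4 mol Na₂CO₃.
(b) Mass: 141.4 × 106 = 14,990 g.

(a) 3.70 ppm; (b) 15.0 kg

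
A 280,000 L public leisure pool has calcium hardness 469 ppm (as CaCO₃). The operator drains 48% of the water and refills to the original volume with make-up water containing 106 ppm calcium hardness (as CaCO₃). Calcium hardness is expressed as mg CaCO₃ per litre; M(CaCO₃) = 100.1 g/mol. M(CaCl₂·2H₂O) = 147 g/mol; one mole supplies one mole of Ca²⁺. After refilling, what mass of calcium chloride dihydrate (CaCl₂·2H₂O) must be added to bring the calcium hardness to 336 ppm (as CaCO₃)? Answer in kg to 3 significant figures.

17.0 kg

After draining 48% and refilling: 469 × 0.52 + 106 × 0.48 = 294.76 ppm.
Deficit to target: 336 − 294.76 = 41.24 mg/L.
As CaCO₃: 41.24 mg/L × 280,000 L = 11,550 g; ÷ 100.1 = 115.4 mol Ca²⁺.
Mass: 115.4 × 147 = 16,960 g.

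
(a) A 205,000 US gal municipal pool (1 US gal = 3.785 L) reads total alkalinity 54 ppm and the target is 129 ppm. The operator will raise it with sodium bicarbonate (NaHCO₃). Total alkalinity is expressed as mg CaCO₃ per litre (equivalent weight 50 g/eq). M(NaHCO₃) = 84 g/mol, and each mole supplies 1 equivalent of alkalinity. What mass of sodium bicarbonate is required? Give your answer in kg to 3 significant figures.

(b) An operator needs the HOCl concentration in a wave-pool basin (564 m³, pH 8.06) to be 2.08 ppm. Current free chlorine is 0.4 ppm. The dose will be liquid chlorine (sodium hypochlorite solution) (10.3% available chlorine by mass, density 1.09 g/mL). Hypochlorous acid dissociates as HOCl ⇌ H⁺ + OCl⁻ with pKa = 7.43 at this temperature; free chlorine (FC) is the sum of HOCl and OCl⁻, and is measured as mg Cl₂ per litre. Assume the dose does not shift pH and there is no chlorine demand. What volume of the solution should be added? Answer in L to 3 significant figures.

(a) 97.8 kg; (b) 53.0 L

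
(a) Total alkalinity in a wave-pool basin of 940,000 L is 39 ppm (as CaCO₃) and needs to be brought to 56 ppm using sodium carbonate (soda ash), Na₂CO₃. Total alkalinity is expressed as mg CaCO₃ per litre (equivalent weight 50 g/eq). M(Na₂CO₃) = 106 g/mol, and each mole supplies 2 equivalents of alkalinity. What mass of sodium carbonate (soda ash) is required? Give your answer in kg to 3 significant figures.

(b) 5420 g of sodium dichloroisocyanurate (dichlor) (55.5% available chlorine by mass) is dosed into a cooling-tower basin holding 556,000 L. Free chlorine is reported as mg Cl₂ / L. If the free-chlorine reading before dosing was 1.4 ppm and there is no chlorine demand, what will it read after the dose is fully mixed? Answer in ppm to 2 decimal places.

(a) 16.9 kg; (b) 6.81 ppm

(a) Alkalinity to add: (56 − 39) = 17 mg/L as CaCO₃ × 940,000 L = 15,980 g as CaCO₃.
(a) Equivalents: 15,980 g ÷ 50 g/eq = 319.6 eq.
(a) Each mole of Na₂CO₃ supplies 2 eq, so 319.6 / 2 = 159.8 mol.
(a) Mass: 159.8 mol × 106 g/mol = 16,940 g.

(b) Available chlorine delivered: 5420 g × 0.555 = 3008 g as Cl₂.
(b) Concentration rise: 3008 g / 556,000 L = 5.41 mg/L = 5.41 ppm.
(b) Final FC: 1.4 + 5.41 = 6.81 ppm.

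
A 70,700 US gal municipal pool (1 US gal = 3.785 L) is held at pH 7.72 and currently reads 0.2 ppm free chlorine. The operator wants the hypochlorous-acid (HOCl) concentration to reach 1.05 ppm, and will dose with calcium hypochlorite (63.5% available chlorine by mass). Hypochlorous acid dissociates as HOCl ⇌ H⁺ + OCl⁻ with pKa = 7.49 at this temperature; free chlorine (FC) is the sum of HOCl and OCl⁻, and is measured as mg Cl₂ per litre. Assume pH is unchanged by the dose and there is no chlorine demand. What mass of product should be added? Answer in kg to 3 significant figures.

Volume: 70,700 US gal × 3.785 L/gal = 267,600 L.
[OCl⁻]/[HOCl] = 10^(pH − pKa) = 10^(7.72 − 7.49) = 1.698; fraction as HOCl = 1/(1 + 1.698) = 0.3706.
Free chlorine required for 1.05 ppm HOCl: 1.05 / 0.3706 = 2.833 ppm.
FC to add: 2.833 − 0.2 = 2.633 mg/L as Cl₂.
Cl₂ equivalent: 2.633 mg/L × 267,600 L = 704.6 g.
Product at 63.5% available Cl: 704.6 / 0.635 = 1110 g.

1.11 kg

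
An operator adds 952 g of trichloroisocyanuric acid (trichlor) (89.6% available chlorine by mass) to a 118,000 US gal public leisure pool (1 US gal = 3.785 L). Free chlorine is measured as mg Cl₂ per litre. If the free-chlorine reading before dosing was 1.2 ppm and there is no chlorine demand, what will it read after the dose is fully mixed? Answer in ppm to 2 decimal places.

Volume: 118,000 US gal × 3.785 L/gal = 446,630 L.
Available chlorine delivered: 952 g × 0.896 = 853 g as Cl₂.
Concentration rise: 853 g / 446,630 L = 1.91 mg/L = 1.91 ppm.
Final FC: 1.2 + 1.91 = 3.11 ppm.

3.11 ppm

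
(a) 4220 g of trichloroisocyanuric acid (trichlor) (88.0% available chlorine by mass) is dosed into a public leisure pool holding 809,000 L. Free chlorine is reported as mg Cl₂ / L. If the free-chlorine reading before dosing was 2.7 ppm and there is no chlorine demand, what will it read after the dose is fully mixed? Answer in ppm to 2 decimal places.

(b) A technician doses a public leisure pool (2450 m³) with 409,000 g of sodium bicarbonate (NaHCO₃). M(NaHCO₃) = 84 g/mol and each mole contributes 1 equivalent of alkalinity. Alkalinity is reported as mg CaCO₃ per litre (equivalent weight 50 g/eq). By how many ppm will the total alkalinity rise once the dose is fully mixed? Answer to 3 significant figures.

(a) 7.29 ppm; (b) 99.4 ppm

(a) Available chlorine delivered: 4220 g × 0.88 = 3714 g as Cl₂.
(a) Concentration rise: 3714 g / 809,000 L = 4.59 mg/L = 4.59 ppm.
(a) Final FC: 2.7 + 4.59 = 7.29 ppm.

(b) Volume: 2450 m³ = 2,450,000 L.
(b) Moles of NaHCO₃: 409,000 g ÷ 84 g/mol = 4869 mol → 4869 eq of alkalinity.
(b) As CaCO₃: 4869 eq × 50 g/eq = 243,500 g.
(b) Rise: 243,500 g / 2,450,000 L × 1000 = 99.37 mg/L.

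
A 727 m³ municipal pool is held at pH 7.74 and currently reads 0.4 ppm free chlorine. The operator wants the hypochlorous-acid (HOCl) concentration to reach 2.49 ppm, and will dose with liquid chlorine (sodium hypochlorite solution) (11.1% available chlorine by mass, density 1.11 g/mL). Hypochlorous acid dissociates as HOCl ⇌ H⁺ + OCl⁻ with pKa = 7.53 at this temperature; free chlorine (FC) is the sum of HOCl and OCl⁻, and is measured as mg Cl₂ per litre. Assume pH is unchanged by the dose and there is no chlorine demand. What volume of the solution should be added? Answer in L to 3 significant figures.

36.2 L

Volume: 727 m³ = 727,000 L.
[OCl⁻]/[HOCl] = 10^(pH − pKa) = 10^(7.74 − 7.53) = 1.622; fraction as HOCl = 1/(1 + 1.622) = 0.3814.
Free chlorine required for 2.49 ppm HOCl: 2.49 / 0.3814 = 6.528 ppm.
FC to add: 6.528 − 0.4 = 6.128 mg/L as Cl₂.
Cl₂ equivalent: 6.128 mg/L × 727,000 L = 4455 g.
Product at 11.1% available Cl: 4455 / 0.111 = 40,140 g.
Volume: 40,140 g ÷ 1.11 g/mL = 36,160 mL.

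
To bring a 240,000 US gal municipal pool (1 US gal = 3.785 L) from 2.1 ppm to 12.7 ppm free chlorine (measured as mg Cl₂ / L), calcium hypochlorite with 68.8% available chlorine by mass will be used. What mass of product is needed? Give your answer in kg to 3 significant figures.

14.0 kg

Volume: 240,000 US gal × 3.785 L/gal = 908,400 L.
Chlorine deficit: 12.7 − 2.1 = 10.6 ppm = 10.6 mg/L as Cl₂.
Cl₂ equivalent needed: 10.6 mg/L × 908,400 L = 9,629,000 mg = 9629 g.
Product at 68.8% available chlorine: 9629 / 0.688 = 14,000 g.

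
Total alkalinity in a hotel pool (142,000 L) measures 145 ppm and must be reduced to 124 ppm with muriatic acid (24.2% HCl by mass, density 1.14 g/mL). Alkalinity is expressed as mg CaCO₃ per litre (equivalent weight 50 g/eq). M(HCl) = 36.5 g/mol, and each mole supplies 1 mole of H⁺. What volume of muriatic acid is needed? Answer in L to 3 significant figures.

7.89 L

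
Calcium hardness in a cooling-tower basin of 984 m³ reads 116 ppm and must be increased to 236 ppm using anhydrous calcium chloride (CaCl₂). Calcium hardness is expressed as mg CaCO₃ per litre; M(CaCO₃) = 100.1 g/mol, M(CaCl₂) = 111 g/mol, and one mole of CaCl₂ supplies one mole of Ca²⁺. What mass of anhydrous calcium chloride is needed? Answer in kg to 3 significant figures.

Volume: 984 m³ = 984,000 L.
Hardness to add: (236 − 116) = 120 mg/L as CaCO₃ × 984,000 L = 118,100 g as CaCO₃.
Moles of Ca²⁺ (1 mol Ca²⁺ ≡ 1 mol CaCO₃): 118,100 / 100.1 g/mol = 1180 mol.
Mass of CaCl₂: 1180 × 111 = 130,900 g.

131 kg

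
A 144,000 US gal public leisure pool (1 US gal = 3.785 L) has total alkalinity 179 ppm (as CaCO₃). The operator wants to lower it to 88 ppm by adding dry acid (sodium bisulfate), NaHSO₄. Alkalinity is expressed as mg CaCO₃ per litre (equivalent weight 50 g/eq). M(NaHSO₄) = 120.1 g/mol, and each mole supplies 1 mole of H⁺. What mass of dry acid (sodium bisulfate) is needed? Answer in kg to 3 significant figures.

119 kg

Volume: 144,000 US gal × 3.785 L/gal = 545,040 L.
Alkalinity to neutralize: (179 − 88) = 91 mg/L as CaCO₃ × 545,040 L = 49,600 g as CaCO₃.
Equivalents of H⁺ required: 49,600 ÷ 50 g/eq = 992 eq = 992 mol NaHSO₄.
Mass of NaHSO₄: 992 × 120.1 = 119,100 g.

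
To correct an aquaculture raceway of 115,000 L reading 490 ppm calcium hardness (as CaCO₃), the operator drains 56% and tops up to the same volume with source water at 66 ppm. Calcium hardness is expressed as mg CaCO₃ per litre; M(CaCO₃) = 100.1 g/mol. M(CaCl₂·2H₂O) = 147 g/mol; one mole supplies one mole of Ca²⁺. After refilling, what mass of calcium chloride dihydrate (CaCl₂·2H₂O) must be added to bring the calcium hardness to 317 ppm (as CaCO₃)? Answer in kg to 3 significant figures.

10.9 kg

After draining 56% and refilling: 490 × 0.44 + 66 × 0.56 = 252.56 ppm.
Deficit to target: 317 − 252.56 = 64.44 mg/L.
As CaCO₃: 64.44 mg/L × 115,000 L = 7411 g; ÷ 100.1 = 74.03 mol Ca²⁺.
Mass: 74.03 × 147 = 10,880 g.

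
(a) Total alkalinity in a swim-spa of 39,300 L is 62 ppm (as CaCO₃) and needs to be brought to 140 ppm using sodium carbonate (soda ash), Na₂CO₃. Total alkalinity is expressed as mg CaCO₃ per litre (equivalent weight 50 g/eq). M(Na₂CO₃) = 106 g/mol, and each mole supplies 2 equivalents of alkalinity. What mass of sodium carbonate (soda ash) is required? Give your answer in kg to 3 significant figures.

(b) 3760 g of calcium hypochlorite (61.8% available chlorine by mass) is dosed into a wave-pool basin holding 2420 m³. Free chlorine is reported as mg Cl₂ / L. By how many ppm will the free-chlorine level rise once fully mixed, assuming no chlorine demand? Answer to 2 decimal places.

(a) Alkalinity to add: (140 − 62) = 78 mg/L as CaCO₃ × 39,300 L = 3065 g as CaCO₃.
(a) Equivalents: 3065 g ÷ 50 g/eq = 61.31 eq.
(a) Each mole of Na₂CO₃ supplies 2 eq, so 61.31 / 2 = 30.65 mol.
(a) Mass: 30.65 mol × 106 g/mol = 3249 g.

(b) Volume: 2420 m³ = 2,420,000 L.
(b) Available chlorine delivered: 3760 g × 0.618 = 2324 g as Cl₂.
(b) Concentration rise: 2324 g / 2,420,000 L = 0.9602 mg/L = 0.96 ppm.

(a) 3.25 kg; (b) 0.96 ppm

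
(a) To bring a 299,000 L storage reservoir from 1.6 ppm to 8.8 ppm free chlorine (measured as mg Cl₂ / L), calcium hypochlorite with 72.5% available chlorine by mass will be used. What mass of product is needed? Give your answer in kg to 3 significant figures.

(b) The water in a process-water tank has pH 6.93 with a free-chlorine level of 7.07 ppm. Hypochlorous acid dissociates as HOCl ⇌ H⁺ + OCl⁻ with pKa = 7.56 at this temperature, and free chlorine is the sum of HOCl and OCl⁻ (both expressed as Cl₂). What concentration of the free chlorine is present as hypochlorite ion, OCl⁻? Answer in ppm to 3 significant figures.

(a) 2.97 kg; (b) 1.34 ppm

(a) Chlorine deficit: 8.8 − 1.6 = 7.2 ppm = 7.2 mg/L as Cl₂.
(a) Cl₂ equivalent needed: 7.2 mg/L × 299,000 L = 2,153,000 mg = 2153 g.
(a) Product at 72.5% available chlorine: 2153 / 0.725 = 2969 g.

(b) [OCl⁻]/[HOCl] = 10^(pH − pKa) = 10^(6.93 − 7.56) = 10^-0.63 = 0.2344.
(b) Fraction as HOCl = 1 / (1 + 0.2344) = 0.8101.
(b) OCl⁻ = (1 − 0.8101) × 7.07 ppm = 1.343 ppm.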